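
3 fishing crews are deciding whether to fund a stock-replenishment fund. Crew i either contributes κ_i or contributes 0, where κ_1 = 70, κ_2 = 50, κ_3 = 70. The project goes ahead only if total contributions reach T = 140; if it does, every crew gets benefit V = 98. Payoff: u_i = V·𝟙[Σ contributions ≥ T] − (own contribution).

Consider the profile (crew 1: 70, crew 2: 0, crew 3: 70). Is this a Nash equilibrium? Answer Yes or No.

Yes

Total = 140 ≥ 140: provided.
Crew 1 (pledges 70, payoff 28): dropping to 0 → total 70, payoff 0. No gain.
Crew 2 (pledges 0, payoff 98): pledging 50 → total 190, payoff 48. No gain.
Crew 3 (pledges 70, payoff 28): dropping to 0 → total 70, payoff 0. No gain.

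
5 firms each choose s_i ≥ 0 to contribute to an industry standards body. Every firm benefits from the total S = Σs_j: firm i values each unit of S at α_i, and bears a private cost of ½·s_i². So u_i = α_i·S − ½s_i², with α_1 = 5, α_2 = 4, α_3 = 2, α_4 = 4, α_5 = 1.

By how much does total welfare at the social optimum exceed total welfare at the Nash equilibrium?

415

Firm i's FOC: ∂u_i/∂s_i = α_i − s_i = 0, so s_i* = α_i.
NE contributions = (5, 4, 2, 4, 1); S = 16.
W^NE = (Σα)·S − ½Σα_i² = 16² − ½·62 = 225.
Planner sets s_i = Σα_j = 16 for every i, so S^SO = 5·16 = 80.
W^SO = (Σα)·S^SO − ½·5·(Σα)² = (5/2)·16² = 640.
Deadweight loss = W^SO − W^NE = 415.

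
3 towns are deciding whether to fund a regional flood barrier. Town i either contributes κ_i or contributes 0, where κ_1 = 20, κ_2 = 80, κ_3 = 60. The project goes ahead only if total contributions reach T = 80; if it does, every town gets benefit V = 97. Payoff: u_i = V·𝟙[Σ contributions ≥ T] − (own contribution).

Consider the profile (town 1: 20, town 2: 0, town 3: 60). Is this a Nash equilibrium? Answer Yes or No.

Yes

Total = 80 ≥ 80: provided.
Town 1 (pledges 20, payoff 77): dropping to 0 → total 60, payoff 0. No gain.
Town 2 (pledges 0, payoff 97): pledging 80 → total 160, payoff 17. No gain.
Town 3 (pledges 60, payoff 37): dropping to 0 → total 20, payoff 0. No gain.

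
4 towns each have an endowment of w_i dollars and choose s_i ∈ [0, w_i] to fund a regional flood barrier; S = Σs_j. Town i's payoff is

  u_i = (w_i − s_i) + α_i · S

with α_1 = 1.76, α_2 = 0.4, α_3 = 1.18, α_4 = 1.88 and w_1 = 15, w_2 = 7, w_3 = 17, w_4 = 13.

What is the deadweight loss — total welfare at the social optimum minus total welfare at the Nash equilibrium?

∂u_i/∂s_i = α_i − 1, so town i contributes w_i if α_i > 1, else 0.
α_i > 1 for i ∈ {1, 3, 4}; NE contributions (15, 0, 17, 13), S = 45.
W^NE = Σw_i − S^NE + (Σα_i)·S^NE = 52 + 4.22·45 = 241.9.
Planner: ∂(Σu_j)/∂s_i = Σα_j − 1 = 4.22 > 0, so everyone contributes w_i; S^SO = 52, W^SO = 52 + 4.22·52 = 271.44.
Deadweight loss = 29.54.

29.54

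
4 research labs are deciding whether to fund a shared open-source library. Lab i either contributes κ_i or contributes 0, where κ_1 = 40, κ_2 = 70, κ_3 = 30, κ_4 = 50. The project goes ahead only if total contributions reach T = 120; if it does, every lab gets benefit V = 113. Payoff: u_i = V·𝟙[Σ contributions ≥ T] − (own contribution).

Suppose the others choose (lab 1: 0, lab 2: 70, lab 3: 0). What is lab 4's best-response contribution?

50

Others' total = 70. Contributing 50 brings total to 120 ≥ 120: gain V − κ_4 = 63.
Best response: 50.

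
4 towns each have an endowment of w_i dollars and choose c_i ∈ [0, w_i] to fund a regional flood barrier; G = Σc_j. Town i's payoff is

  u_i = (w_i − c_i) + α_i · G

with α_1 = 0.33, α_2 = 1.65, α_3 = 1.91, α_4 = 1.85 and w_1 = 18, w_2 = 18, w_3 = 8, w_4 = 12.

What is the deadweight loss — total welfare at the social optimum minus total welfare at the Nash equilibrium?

85.32

∂u_i/∂c_i = α_i − 1, so town i contributes w_i if α_i > 1, else 0.
α_i > 1 for i ∈ {2, 3, 4}; NE contributions (0, 18, 8, 12), G = 38.
W^NE = Σw_i − G^NE + (Σα_i)·G^NE = 56 + 4.74·38 = 236.12.
Planner: ∂(Σu_j)/∂c_i = Σα_j − 1 = 4.74 > 0, so everyone contributes w_i; G^SO = 56, W^SO = 56 + 4.74·56 = 321.44.
Deadweight loss = 85.32.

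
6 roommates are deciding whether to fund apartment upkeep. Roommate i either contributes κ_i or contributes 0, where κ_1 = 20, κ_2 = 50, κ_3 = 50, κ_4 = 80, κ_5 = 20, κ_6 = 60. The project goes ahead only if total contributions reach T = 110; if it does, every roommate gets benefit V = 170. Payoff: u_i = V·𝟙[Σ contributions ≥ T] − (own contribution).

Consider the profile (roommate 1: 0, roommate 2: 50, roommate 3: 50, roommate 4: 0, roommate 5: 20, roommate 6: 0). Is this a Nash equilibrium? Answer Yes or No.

Yes

Total = 120 ≥ 110: provided.
Roommate 1 (pledges 0, payoff 170): pledging 20 → total 140, payoff 150. No gain.
Roommate 2 (pledges 50, payoff 120): dropping to 0 → total 70, payoff 0. No gain.
Roommate 3 (pledges 50, payoff 120): dropping to 0 → total 70, payoff 0. No gain.
Roommate 4 (pledges 0, payoff 170): pledging 80 → total 200, payoff 90. No gain.
Roommate 5 (pledges 20, payoff 150): dropping to 0 → total 100, payoff 0. No gain.
Roommate 6 (pledges 0, payoff 170): pledging 60 → total 180, payoff 110. No gain.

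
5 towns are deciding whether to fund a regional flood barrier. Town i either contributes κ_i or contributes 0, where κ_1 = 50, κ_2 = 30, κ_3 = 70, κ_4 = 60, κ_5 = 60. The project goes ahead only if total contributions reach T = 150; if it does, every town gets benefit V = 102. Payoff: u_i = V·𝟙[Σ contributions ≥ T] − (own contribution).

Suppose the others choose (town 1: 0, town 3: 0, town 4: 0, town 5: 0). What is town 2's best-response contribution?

Others' total = 0. Even contributing 30 gives 30 < 150: no benefit either way.
Best response: 0.

0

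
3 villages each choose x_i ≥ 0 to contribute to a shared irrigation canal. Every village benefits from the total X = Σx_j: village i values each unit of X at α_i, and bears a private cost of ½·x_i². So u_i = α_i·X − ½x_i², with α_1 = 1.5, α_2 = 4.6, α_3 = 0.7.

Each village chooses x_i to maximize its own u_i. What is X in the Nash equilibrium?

Village i's FOC: ∂u_i/∂x_i = α_i − x_i = 0, so x_i* = α_i.
NE contributions = (1.5, 4.6, 0.7); X = 6.8.

6.8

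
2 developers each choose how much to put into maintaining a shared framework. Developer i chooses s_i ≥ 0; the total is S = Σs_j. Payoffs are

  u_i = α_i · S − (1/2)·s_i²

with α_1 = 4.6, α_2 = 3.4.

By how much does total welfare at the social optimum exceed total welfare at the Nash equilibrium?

16.36

Developer i's FOC: ∂u_i/∂s_i = α_i − s_i = 0, so s_i* = α_i.
NE contributions = (4.6, 3.4); S = 8.
W^NE = (Σα)·S − ½Σα_i² = 8² − ½·32.72 = 47.64.
Planner sets s_i = Σα_j = 8 for every i, so S^SO = 2·8 = 16.
W^SO = (Σα)·S^SO − ½·2·(Σα)² = (2/2)·8² = 64.
Deadweight loss = W^SO − W^NE = 16.36.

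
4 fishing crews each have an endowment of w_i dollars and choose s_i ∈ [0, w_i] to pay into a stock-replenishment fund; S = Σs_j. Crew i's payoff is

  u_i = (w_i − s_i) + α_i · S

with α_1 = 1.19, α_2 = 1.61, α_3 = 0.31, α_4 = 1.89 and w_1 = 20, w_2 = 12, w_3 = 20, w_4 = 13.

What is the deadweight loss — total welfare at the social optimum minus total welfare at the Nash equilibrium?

80

∂u_i/∂s_i = α_i − 1, so crew i contributes w_i if α_i > 1, else 0.
α_i > 1 for i ∈ {1, 2, 4}; NE contributions (20, 12, 0, 13), S = 45.
W^NE = Σw_i − S^NE + (Σα_i)·S^NE = 65 + 4·45 = 245.
Planner: ∂(Σu_j)/∂s_i = Σα_j − 1 = 4 > 0, so everyone contributes w_i; S^SO = 65, W^SO = 65 + 4·65 = 325.
Deadweight loss = 80.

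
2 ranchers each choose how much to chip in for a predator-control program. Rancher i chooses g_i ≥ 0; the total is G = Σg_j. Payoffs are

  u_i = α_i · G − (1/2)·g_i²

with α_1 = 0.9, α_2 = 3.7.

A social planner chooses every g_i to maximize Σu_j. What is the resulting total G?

Planner FOC: ∂(Σu_j)/∂g_i = (Σα_j) − g_i = 0, so g_i^SO = Σα_j = 4.6 for every i; G^SO = 9.2.

9.2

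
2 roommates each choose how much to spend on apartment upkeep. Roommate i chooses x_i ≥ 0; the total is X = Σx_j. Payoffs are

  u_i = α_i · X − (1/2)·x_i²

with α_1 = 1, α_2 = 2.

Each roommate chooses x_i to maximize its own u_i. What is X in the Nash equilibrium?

3

Roommate i's FOC: ∂u_i/∂x_i = α_i − x_i = 0, so x_i* = α_i.
NE contributions = (1, 2); X = 3.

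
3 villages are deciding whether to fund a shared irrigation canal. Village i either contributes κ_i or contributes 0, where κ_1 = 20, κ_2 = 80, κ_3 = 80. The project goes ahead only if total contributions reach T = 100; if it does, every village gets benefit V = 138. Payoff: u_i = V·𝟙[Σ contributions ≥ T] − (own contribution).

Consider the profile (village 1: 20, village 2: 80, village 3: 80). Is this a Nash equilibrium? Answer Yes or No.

No

Total = 180 ≥ 100: provided.
Village 1 (pledges 20, payoff 118): dropping to 0 → total 160, payoff 138. Profitable deviation.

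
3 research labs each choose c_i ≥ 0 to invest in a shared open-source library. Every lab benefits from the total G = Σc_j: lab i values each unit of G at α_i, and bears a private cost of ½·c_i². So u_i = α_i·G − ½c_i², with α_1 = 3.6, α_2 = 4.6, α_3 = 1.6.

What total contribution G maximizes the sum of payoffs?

Planner FOC: ∂(Σu_j)/∂c_i = (Σα_j) − c_i = 0, so c_i^SO = Σα_j = 9.8 for every i; G^SO = 29.4.

29.4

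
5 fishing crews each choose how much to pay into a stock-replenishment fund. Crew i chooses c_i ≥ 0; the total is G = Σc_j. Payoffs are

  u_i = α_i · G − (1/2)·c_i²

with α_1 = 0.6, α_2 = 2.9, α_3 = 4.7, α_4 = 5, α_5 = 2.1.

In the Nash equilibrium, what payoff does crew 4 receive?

Crew i's FOC: ∂u_i/∂c_i = α_i − c_i = 0, so c_i* = α_i.
NE contributions = (0.6, 2.9, 4.7, 5, 2.1); G = 15.3.
u_4 = α_4·G − ½·(c_4)² = 5·15.3 − ½·5² = 64.

64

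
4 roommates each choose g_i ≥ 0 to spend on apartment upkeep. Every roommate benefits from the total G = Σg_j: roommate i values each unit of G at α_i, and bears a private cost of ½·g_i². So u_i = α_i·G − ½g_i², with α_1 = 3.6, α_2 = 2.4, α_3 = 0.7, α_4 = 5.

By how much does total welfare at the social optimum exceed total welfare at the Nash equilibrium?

Roommate i's FOC: ∂u_i/∂g_i = α_i − g_i = 0, so g_i* = α_i.
NE contributions = (3.6, 2.4, 0.7, 5); G = 11.7.
W^NE = (Σα)·G − ½Σα_i² = 11.7² − ½·44.21 = 114.785.
Planner sets g_i = Σα_j = 11.7 for every i, so G^SO = 4·11.7 = 46.8.
W^SO = (Σα)·G^SO − ½·4·(Σα)² = (4/2)·11.7² = 273.78.
Deadweight loss = W^SO − W^NE = 158.995.

158.995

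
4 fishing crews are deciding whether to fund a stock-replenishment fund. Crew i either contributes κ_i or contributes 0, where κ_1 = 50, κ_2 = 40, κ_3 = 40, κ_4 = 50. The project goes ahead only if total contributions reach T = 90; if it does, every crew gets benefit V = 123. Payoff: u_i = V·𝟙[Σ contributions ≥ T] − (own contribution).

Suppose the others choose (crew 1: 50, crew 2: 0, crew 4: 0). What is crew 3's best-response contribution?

40

Others' total = 50. Contributing 40 brings total to 90 ≥ 90: gain V − κ_3 = 83.
Best response: 40.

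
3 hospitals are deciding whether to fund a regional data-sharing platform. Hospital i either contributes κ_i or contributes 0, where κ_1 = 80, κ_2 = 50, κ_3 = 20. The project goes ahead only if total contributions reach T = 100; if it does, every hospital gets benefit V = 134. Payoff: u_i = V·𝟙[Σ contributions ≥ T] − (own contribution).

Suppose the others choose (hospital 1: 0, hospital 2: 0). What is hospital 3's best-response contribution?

0

Others' total = 0. Even contributing 20 gives 20 < 100: no benefit either way.
Best response: 0.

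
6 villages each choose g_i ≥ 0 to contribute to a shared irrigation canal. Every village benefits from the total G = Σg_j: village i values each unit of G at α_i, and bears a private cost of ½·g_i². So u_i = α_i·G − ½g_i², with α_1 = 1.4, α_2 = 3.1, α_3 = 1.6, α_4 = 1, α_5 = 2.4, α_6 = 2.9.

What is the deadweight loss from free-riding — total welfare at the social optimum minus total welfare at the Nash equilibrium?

322.17

Village i's FOC: ∂u_i/∂g_i = α_i − g_i = 0, so g_i* = α_i.
NE contributions = (1.4, 3.1, 1.6, 1, 2.4, 2.9); G = 12.4.
W^NE = (Σα)·G − ½Σα_i² = 12.4² − ½·29.3 = 139.11.
Planner sets g_i = Σα_j = 12.4 for every i, so G^SO = 6·12.4 = 74.4.
W^SO = (Σα)·G^SO − ½·6·(Σα)² = (6/2)·12.4² = 461.28.
Deadweight loss = W^SO − W^NE = 322.17.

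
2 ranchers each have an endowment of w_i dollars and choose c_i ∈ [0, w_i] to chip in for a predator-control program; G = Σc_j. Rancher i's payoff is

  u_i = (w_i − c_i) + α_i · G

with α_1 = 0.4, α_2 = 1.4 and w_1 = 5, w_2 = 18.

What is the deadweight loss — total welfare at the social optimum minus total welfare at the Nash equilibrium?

∂u_i/∂c_i = α_i − 1, so rancher i contributes w_i if α_i > 1, else 0.
α_i > 1 for i ∈ {2}; NE contributions (0, 18), G = 18.
W^NE = Σw_i − G^NE + (Σα_i)·G^NE = 23 + 0.8·18 = 37.4.
Planner: ∂(Σu_j)/∂c_i = Σα_j − 1 = 0.8 > 0, so everyone contributes w_i; G^SO = 23, W^SO = 23 + 0.8·23 = 41.4.
Deadweight loss = 4.

4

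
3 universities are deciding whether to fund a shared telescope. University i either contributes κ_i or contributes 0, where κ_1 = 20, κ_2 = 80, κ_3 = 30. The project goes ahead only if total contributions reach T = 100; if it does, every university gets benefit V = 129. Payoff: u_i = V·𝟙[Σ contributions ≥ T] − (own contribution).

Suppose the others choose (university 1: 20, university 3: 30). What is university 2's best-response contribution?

Others' total = 50. Contributing 80 brings total to 130 ≥ 100: gain V − κ_2 = 49.
Best response: 80.

80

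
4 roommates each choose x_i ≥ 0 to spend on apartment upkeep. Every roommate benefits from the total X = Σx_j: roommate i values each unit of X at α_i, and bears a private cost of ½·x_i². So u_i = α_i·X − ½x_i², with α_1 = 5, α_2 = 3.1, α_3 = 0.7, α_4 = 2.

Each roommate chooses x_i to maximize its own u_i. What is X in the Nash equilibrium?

Roommate i's FOC: ∂u_i/∂x_i = α_i − x_i = 0, so x_i* = α_i.
NE contributions = (5, 3.1, 0.7, 2); X = 10.8.

10.8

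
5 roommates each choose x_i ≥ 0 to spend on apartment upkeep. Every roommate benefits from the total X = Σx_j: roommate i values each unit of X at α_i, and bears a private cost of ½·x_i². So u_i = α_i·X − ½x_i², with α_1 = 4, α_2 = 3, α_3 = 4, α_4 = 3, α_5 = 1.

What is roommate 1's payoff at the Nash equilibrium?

52

Roommate i's FOC: ∂u_i/∂x_i = α_i − x_i = 0, so x_i* = α_i.
NE contributions = (4, 3, 4, 3, 1); X = 15.
u_1 = α_1·X − ½·(x_1)² = 4·15 − ½·4² = 52.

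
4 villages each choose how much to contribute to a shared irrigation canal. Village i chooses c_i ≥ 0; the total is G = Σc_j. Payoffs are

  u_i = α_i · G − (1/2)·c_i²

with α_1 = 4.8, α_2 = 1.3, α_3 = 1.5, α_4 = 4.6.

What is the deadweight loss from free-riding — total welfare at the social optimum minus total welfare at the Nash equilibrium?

Village i's FOC: ∂u_i/∂c_i = α_i − c_i = 0, so c_i* = α_i.
NE contributions = (4.8, 1.3, 1.5, 4.6); G = 12.2.
W^NE = (Σα)·G − ½Σα_i² = 12.2² − ½·48.14 = 124.77.
Planner sets c_i = Σα_j = 12.2 for every i, so G^SO = 4·12.2 = 48.8.
W^SO = (Σα)·G^SO − ½·4·(Σα)² = (4/2)·12.2² = 297.68.
Deadweight loss = W^SO − W^NE = 172.91.

172.91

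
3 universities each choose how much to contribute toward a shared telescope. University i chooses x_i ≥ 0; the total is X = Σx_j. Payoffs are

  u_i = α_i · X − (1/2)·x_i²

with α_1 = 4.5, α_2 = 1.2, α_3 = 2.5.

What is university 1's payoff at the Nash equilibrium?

26.775

University i's FOC: ∂u_i/∂x_i = α_i − x_i = 0, so x_i* = α_i.
NE contributions = (4.5, 1.2, 2.5); X = 8.2.
u_1 = α_1·X − ½·(x_1)² = 4.5·8.2 − ½·4.5² = 26.775.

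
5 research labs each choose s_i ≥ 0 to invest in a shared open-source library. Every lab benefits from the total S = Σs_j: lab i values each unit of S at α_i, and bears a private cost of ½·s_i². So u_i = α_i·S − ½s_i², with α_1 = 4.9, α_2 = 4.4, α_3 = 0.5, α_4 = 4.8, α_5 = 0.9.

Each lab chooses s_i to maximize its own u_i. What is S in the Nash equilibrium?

15.5

Lab i's FOC: ∂u_i/∂s_i = α_i − s_i = 0, so s_i* = α_i.
NE contributions = (4.9, 4.4, 0.5, 4.8, 0.9); S = 15.5.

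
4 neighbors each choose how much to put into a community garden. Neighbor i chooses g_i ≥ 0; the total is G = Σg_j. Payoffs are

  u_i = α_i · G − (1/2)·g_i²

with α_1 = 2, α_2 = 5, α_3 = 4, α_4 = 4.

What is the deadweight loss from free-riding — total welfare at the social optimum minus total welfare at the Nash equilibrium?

Neighbor i's FOC: ∂u_i/∂g_i = α_i − g_i = 0, so g_i* = α_i.
NE contributions = (2, 5, 4, 4); G = 15.
W^NE = (Σα)·G − ½Σα_i² = 15² − ½·61 = 194.5.
Planner sets g_i = Σα_j = 15 for every i, so G^SO = 4·15 = 60.
W^SO = (Σα)·G^SO − ½·4·(Σα)² = (4/2)·15² = 450.
Deadweight loss = W^SO − W^NE = 255.5.

255.5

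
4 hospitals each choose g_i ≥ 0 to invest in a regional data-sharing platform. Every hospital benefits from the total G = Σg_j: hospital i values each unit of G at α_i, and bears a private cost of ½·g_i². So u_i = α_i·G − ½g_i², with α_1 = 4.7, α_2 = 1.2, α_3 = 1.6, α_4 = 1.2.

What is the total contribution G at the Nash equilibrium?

8.7

Hospital i's FOC: ∂u_i/∂g_i = α_i − g_i = 0, so g_i* = α_i.
NE contributions = (4.7, 1.2, 1.6, 1.2); G = 8.7.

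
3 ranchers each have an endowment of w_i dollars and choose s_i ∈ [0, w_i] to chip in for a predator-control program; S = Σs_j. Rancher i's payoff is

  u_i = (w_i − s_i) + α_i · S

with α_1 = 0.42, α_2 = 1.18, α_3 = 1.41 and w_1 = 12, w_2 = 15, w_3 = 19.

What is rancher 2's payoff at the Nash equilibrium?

∂u_i/∂s_i = α_i − 1, so rancher i contributes w_i if α_i > 1, else 0.
α_i > 1 for i ∈ {2, 3}; NE contributions (0, 15, 19), S = 34.
u_2 = (15 − 15) + 1.18·34 = 40.12.

40.12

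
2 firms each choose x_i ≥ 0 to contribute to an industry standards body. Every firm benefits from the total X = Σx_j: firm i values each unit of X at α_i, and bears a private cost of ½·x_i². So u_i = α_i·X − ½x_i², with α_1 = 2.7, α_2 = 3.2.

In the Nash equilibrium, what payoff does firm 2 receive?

Firm i's FOC: ∂u_i/∂x_i = α_i − x_i = 0, so x_i* = α_i.
NE contributions = (2.7, 3.2); X = 5.9.
u_2 = α_2·X − ½·(x_2)² = 3.2·5.9 − ½·3.2² = 13.76.

13.76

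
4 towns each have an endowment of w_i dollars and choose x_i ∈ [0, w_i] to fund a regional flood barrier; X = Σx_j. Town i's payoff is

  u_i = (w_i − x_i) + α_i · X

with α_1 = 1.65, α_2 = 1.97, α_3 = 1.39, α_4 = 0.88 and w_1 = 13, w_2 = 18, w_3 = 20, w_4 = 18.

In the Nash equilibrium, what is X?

51

∂u_i/∂x_i = α_i − 1, so town i contributes w_i if α_i > 1, else 0.
α_i > 1 for i ∈ {1, 2, 3}; NE contributions (13, 18, 20, 0), X = 51.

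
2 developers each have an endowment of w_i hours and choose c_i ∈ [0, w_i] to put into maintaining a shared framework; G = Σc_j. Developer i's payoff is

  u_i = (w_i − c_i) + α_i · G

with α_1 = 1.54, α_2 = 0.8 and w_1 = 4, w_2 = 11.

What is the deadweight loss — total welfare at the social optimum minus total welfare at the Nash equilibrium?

14.74

∂u_i/∂c_i = α_i − 1, so developer i contributes w_i if α_i > 1, else 0.
α_i > 1 for i ∈ {1}; NE contributions (4, 0), G = 4.
W^NE = Σw_i − G^NE + (Σα_i)·G^NE = 15 + 1.34·4 = 20.36.
Planner: ∂(Σu_j)/∂c_i = Σα_j − 1 = 1.34 > 0, so everyone contributes w_i; G^SO = 15, W^SO = 15 + 1.34·15 = 35.1.
Deadweight loss = 14.74.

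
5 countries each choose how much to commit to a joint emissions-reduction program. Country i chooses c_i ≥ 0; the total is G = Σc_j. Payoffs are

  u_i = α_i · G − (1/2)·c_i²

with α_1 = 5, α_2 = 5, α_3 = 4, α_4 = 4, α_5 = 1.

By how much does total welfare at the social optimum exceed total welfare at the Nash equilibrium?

Country i's FOC: ∂u_i/∂c_i = α_i − c_i = 0, so c_i* = α_i.
NE contributions = (5, 5, 4, 4, 1); G = 19.
W^NE = (Σα)·G − ½Σα_i² = 19² − ½·83 = 319.5.
Planner sets c_i = Σα_j = 19 for every i, so G^SO = 5·19 = 95.
W^SO = (Σα)·G^SO − ½·5·(Σα)² = (5/2)·19² = 902.5.
Deadweight loss = W^SO − W^NE = 583.

583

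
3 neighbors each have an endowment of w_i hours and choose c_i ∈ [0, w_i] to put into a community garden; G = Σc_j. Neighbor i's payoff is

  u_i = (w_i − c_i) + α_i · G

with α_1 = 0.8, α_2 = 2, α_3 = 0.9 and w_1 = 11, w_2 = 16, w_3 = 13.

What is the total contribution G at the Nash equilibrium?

∂u_i/∂c_i = α_i − 1, so neighbor i contributes w_i if α_i > 1, else 0.
α_i > 1 for i ∈ {2}; NE contributions (0, 16, 0), G = 16.

16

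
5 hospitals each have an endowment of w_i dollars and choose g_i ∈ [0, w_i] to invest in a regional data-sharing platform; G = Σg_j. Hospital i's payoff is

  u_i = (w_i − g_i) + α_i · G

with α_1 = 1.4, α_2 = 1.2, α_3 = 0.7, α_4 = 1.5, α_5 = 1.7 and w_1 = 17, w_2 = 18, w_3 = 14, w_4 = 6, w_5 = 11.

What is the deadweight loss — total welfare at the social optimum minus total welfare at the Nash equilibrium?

77

∂u_i/∂g_i = α_i − 1, so hospital i contributes w_i if α_i > 1, else 0.
α_i > 1 for i ∈ {1, 2, 4, 5}; NE contributions (17, 18, 0, 6, 11), G = 52.
W^NE = Σw_i − G^NE + (Σα_i)·G^NE = 66 + 5.5·52 = 352.
Planner: ∂(Σu_j)/∂g_i = Σα_j − 1 = 5.5 > 0, so everyone contributes w_i; G^SO = 66, W^SO = 66 + 5.5·66 = 429.
Deadweight loss = 77.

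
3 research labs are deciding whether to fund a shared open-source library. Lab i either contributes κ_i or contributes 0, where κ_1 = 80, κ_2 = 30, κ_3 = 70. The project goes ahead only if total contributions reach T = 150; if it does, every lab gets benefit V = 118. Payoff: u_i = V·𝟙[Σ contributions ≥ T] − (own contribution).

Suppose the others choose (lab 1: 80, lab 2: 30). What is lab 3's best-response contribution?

Others' total = 110. Contributing 70 brings total to 180 ≥ 150: gain V − κ_3 = 48.
Best response: 70.

70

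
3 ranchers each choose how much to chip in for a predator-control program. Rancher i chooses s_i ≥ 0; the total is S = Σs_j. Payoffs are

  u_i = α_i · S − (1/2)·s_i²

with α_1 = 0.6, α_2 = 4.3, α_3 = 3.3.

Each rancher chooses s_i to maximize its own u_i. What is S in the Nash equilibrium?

Rancher i's FOC: ∂u_i/∂s_i = α_i − s_i = 0, so s_i* = α_i.
NE contributions = (0.6, 4.3, 3.3); S = 8.2.

8.2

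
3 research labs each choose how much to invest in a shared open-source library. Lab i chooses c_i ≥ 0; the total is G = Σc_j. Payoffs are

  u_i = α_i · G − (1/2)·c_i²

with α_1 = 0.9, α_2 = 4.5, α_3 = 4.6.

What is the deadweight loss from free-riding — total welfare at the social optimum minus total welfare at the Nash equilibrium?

71.11

Lab i's FOC: ∂u_i/∂c_i = α_i − c_i = 0, so c_i* = α_i.
NE contributions = (0.9, 4.5, 4.6); G = 10.
W^NE = (Σα)·G − ½Σα_i² = 10² − ½·42.22 = 78.89.
Planner sets c_i = Σα_j = 10 for every i, so G^SO = 3·10 = 30.
W^SO = (Σα)·G^SO − ½·3·(Σα)² = (3/2)·10² = 150.
Deadweight loss = W^SO − W^NE = 71.11.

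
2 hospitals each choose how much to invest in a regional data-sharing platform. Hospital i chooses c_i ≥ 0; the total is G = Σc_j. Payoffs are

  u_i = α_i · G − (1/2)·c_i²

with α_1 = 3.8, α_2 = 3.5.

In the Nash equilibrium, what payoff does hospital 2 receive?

Hospital i's FOC: ∂u_i/∂c_i = α_i − c_i = 0, so c_i* = α_i.
NE contributions = (3.8, 3.5); G = 7.3.
u_2 = α_2·G − ½·(c_2)² = 3.5·7.3 − ½·3.5² = 19.425.

19.425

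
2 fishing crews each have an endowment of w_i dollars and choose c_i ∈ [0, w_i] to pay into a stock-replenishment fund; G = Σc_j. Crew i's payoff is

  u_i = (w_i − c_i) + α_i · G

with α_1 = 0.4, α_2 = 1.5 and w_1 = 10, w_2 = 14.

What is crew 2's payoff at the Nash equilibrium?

21

∂u_i/∂c_i = α_i − 1, so crew i contributes w_i if α_i > 1, else 0.
α_i > 1 for i ∈ {2}; NE contributions (0, 14), G = 14.
u_2 = (14 − 14) + 1.5·14 = 21.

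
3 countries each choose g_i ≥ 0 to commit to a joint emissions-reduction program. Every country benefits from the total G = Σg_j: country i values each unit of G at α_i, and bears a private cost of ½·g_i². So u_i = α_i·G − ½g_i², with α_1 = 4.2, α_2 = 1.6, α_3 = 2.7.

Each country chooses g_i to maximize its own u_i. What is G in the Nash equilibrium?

Country i's FOC: ∂u_i/∂g_i = α_i − g_i = 0, so g_i* = α_i.
NE contributions = (4.2, 1.6, 2.7); G = 8.5.

8.5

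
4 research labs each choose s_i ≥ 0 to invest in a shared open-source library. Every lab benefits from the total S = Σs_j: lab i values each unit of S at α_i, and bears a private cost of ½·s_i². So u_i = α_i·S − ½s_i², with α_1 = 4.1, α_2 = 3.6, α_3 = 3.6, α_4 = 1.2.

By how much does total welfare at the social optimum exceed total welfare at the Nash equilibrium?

178.335

Lab i's FOC: ∂u_i/∂s_i = α_i − s_i = 0, so s_i* = α_i.
NE contributions = (4.1, 3.6, 3.6, 1.2); S = 12.5.
W^NE = (Σα)·S − ½Σα_i² = 12.5² − ½·44.17 = 134.165.
Planner sets s_i = Σα_j = 12.5 for every i, so S^SO = 4·12.5 = 50.
W^SO = (Σα)·S^SO − ½·4·(Σα)² = (4/2)·12.5² = 312.5.
Deadweight loss = W^SO − W^NE = 178.335.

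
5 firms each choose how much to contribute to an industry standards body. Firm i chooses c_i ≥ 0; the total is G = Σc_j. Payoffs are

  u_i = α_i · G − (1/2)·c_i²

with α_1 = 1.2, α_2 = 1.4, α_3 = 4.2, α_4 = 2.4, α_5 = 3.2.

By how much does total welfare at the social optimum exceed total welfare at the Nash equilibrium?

249.16

Firm i's FOC: ∂u_i/∂c_i = α_i − c_i = 0, so c_i* = α_i.
NE contributions = (1.2, 1.4, 4.2, 2.4, 3.2); G = 12.4.
W^NE = (Σα)·G − ½Σα_i² = 12.4² − ½·37.04 = 135.24.
Planner sets c_i = Σα_j = 12.4 for every i, so G^SO = 5·12.4 = 62.
W^SO = (Σα)·G^SO − ½·5·(Σα)² = (5/2)·12.4² = 384.4.
Deadweight loss = W^SO − W^NE = 249.16.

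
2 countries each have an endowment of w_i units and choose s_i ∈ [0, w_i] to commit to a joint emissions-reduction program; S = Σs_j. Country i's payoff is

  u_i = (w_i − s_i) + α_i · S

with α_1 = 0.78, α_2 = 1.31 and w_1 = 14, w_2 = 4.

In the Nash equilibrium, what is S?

∂u_i/∂s_i = α_i − 1, so country i contributes w_i if α_i > 1, else 0.
α_i > 1 for i ∈ {2}; NE contributions (0, 4), S = 4.

4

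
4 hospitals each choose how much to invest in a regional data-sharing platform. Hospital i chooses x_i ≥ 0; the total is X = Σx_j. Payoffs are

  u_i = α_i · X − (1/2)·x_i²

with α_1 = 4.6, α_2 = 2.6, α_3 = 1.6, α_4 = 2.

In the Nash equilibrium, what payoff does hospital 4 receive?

19.6

Hospital i's FOC: ∂u_i/∂x_i = α_i − x_i = 0, so x_i* = α_i.
NE contributions = (4.6, 2.6, 1.6, 2); X = 10.8.
u_4 = α_4·X − ½·(x_4)² = 2·10.8 − ½·2² = 19.6.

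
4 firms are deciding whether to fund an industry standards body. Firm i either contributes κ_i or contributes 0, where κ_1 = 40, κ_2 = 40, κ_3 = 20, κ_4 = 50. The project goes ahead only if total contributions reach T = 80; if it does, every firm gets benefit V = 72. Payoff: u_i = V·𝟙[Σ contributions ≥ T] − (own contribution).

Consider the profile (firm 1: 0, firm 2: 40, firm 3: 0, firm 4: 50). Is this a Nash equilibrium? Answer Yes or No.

Total = 90 ≥ 80: provided.
Firm 1 (pledges 0, payoff 72): pledging 40 → total 130, payoff 32. No gain.
Firm 2 (pledges 40, payoff 32): dropping to 0 → total 50, payoff 0. No gain.
Firm 3 (pledges 0, payoff 72): pledging 20 → total 110, payoff 52. No gain.
Firm 4 (pledges 50, payoff 22): dropping to 0 → total 40, payoff 0. No gain.

Yes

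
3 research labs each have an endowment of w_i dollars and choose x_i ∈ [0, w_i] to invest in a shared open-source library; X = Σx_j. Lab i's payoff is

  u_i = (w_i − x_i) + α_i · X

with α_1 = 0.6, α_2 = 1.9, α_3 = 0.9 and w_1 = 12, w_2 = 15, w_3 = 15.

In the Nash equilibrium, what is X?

∂u_i/∂x_i = α_i − 1, so lab i contributes w_i if α_i > 1, else 0.
α_i > 1 for i ∈ {2}; NE contributions (0, 15, 0), X = 15.

15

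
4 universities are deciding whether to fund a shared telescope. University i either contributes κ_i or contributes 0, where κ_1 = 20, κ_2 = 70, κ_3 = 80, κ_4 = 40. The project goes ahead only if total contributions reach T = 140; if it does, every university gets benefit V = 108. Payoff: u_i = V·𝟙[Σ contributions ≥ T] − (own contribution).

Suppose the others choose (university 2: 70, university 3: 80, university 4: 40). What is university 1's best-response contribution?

0

Others' total = 190 ≥ 140; contributing adds cost 20 for no extra benefit.
Best response: 0.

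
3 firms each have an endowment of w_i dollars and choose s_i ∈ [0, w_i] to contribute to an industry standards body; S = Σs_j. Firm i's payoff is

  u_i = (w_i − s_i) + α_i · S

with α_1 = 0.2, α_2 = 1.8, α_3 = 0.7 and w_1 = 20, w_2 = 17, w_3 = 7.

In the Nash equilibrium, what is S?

∂u_i/∂s_i = α_i − 1, so firm i contributes w_i if α_i > 1, else 0.
α_i > 1 for i ∈ {2}; NE contributions (0, 17, 0), S = 17.

17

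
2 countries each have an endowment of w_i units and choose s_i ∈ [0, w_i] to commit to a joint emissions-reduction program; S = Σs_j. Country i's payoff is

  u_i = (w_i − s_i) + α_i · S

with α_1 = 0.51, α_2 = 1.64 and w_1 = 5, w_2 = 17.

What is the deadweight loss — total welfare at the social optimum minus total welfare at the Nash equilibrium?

∂u_i/∂s_i = α_i − 1, so country i contributes w_i if α_i > 1, else 0.
α_i > 1 for i ∈ {2}; NE contributions (0, 17), S = 17.
W^NE = Σw_i − S^NE + (Σα_i)·S^NE = 22 + 1.15·17 = 41.55.
Planner: ∂(Σu_j)/∂s_i = Σα_j − 1 = 1.15 > 0, so everyone contributes w_i; S^SO = 22, W^SO = 22 + 1.15·22 = 47.3.
Deadweight loss = 5.75.

5.75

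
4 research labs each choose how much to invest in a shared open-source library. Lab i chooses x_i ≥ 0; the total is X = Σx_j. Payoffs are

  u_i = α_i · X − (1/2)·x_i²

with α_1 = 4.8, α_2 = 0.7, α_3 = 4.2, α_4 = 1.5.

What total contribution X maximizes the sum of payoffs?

44.8

Planner FOC: ∂(Σu_j)/∂x_i = (Σα_j) − x_i = 0, so x_i^SO = Σα_j = 11.2 for every i; X^SO = 44.8.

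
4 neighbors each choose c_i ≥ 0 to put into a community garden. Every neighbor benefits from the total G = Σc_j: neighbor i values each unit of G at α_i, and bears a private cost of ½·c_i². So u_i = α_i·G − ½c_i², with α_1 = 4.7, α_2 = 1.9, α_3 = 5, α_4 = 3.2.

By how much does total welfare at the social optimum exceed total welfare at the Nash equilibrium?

Neighbor i's FOC: ∂u_i/∂c_i = α_i − c_i = 0, so c_i* = α_i.
NE contributions = (4.7, 1.9, 5, 3.2); G = 14.8.
W^NE = (Σα)·G − ½Σα_i² = 14.8² − ½·60.94 = 188.57.
Planner sets c_i = Σα_j = 14.8 for every i, so G^SO = 4·14.8 = 59.2.
W^SO = (Σα)·G^SO − ½·4·(Σα)² = (4/2)·14.8² = 438.08.
Deadweight loss = W^SO − W^NE = 249.51.

249.51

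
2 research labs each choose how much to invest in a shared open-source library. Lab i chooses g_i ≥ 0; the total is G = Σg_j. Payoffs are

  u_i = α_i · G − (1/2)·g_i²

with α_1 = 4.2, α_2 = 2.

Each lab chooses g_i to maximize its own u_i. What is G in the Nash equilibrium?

6.2

Lab i's FOC: ∂u_i/∂g_i = α_i − g_i = 0, so g_i* = α_i.
NE contributions = (4.2, 2); G = 6.2.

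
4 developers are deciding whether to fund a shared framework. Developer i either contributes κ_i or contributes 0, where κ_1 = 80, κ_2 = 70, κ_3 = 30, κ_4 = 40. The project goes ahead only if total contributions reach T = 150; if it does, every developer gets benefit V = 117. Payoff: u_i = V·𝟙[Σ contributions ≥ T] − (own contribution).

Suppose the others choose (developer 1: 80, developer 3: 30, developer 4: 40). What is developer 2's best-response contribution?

0

Others' total = 150 ≥ 150; contributing adds cost 70 for no extra benefit.
Best response: 0.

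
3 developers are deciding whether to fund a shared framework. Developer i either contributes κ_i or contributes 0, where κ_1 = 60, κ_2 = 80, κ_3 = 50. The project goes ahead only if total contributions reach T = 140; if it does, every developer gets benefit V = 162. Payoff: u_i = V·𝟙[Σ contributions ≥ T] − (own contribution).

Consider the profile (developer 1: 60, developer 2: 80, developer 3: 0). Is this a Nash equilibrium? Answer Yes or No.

Yes

Total = 140 ≥ 140: provided.
Developer 1 (pledges 60, payoff 102): dropping to 0 → total 80, payoff 0. No gain.
Developer 2 (pledges 80, payoff 82): dropping to 0 → total 60, payoff 0. No gain.
Developer 3 (pledges 0, payoff 162): pledging 50 → total 190, payoff 112. No gain.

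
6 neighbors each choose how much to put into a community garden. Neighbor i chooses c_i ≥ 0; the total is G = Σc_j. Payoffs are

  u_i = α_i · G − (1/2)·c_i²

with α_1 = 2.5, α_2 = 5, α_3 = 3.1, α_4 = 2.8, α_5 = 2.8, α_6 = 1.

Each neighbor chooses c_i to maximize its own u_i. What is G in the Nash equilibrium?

17.2

Neighbor i's FOC: ∂u_i/∂c_i = α_i − c_i = 0, so c_i* = α_i.
NE contributions = (2.5, 5, 3.1, 2.8, 2.8, 1); G = 17.2.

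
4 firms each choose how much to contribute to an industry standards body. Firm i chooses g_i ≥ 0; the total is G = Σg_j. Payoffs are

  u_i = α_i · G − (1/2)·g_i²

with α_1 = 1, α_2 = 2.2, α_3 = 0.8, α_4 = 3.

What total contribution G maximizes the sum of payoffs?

28

Planner FOC: ∂(Σu_j)/∂g_i = (Σα_j) − g_i = 0, so g_i^SO = Σα_j = 7 for every i; G^SO = 28.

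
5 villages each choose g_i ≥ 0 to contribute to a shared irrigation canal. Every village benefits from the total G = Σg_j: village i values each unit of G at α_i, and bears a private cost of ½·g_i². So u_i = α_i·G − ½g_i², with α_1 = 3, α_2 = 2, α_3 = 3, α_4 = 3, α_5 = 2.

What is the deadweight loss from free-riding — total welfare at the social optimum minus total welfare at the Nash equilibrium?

271

Village i's FOC: ∂u_i/∂g_i = α_i − g_i = 0, so g_i* = α_i.
NE contributions = (3, 2, 3, 3, 2); G = 13.
W^NE = (Σα)·G − ½Σα_i² = 13² − ½·35 = 151.5.
Planner sets g_i = Σα_j = 13 for every i, so G^SO = 5·13 = 65.
W^SO = (Σα)·G^SO − ½·5·(Σα)² = (5/2)·13² = 422.5.
Deadweight loss = W^SO − W^NE = 271.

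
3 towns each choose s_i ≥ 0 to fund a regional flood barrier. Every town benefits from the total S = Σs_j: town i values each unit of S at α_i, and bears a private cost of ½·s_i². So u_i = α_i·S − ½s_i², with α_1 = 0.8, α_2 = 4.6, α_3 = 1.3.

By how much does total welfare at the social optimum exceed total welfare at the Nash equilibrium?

34.19

Town i's FOC: ∂u_i/∂s_i = α_i − s_i = 0, so s_i* = α_i.
NE contributions = (0.8, 4.6, 1.3); S = 6.7.
W^NE = (Σα)·S − ½Σα_i² = 6.7² − ½·23.49 = 33.145.
Planner sets s_i = Σα_j = 6.7 for every i, so S^SO = 3·6.7 = 20.1.
W^SO = (Σα)·S^SO − ½·3·(Σα)² = (3/2)·6.7² = 67.335.
Deadweight loss = W^SO − W^NE = 34.19.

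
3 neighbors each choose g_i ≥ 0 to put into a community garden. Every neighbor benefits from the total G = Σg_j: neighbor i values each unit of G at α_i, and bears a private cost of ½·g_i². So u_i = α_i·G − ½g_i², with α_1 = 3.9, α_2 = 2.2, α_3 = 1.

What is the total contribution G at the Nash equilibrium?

Neighbor i's FOC: ∂u_i/∂g_i = α_i − g_i = 0, so g_i* = α_i.
NE contributions = (3.9, 2.2, 1); G = 7.1.

7.1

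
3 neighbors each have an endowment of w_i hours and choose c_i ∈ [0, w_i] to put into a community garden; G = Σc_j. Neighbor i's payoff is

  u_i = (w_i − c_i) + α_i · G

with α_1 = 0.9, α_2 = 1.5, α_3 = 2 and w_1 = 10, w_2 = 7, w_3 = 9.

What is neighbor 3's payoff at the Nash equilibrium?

32

∂u_i/∂c_i = α_i − 1, so neighbor i contributes w_i if α_i > 1, else 0.
α_i > 1 for i ∈ {2, 3}; NE contributions (0, 7, 9), G = 16.
u_3 = (9 − 9) + 2·16 = 32.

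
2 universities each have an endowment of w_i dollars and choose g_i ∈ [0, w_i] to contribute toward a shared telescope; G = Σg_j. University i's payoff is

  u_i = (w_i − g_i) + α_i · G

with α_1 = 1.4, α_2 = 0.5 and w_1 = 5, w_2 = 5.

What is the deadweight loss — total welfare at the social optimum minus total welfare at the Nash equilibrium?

4.5

∂u_i/∂g_i = α_i − 1, so university i contributes w_i if α_i > 1, else 0.
α_i > 1 for i ∈ {1}; NE contributions (5, 0), G = 5.
W^NE = Σw_i − G^NE + (Σα_i)·G^NE = 10 + 0.9·5 = 14.5.
Planner: ∂(Σu_j)/∂g_i = Σα_j − 1 = 0.9 > 0, so everyone contributes w_i; G^SO = 10, W^SO = 10 + 0.9·10 = 19.
Deadweight loss = 4.5.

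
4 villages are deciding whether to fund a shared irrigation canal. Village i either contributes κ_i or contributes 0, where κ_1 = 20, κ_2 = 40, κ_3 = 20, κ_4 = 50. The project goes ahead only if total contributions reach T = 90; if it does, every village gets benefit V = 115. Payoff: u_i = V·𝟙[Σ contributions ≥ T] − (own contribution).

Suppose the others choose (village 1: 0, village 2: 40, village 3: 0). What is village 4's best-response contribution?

Others' total = 40. Contributing 50 brings total to 90 ≥ 90: gain V − κ_4 = 65.
Best response: 50.

50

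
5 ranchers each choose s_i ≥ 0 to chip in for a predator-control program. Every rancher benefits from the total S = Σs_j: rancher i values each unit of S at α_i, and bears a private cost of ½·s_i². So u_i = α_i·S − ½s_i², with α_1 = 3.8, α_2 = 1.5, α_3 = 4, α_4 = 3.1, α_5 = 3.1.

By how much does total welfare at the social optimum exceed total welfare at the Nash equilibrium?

386.33

Rancher i's FOC: ∂u_i/∂s_i = α_i − s_i = 0, so s_i* = α_i.
NE contributions = (3.8, 1.5, 4, 3.1, 3.1); S = 15.5.
W^NE = (Σα)·S − ½Σα_i² = 15.5² − ½·51.91 = 214.295.
Planner sets s_i = Σα_j = 15.5 for every i, so S^SO = 5·15.5 = 77.5.
W^SO = (Σα)·S^SO − ½·5·(Σα)² = (5/2)·15.5² = 600.625.
Deadweight loss = W^SO − W^NE = 386.33.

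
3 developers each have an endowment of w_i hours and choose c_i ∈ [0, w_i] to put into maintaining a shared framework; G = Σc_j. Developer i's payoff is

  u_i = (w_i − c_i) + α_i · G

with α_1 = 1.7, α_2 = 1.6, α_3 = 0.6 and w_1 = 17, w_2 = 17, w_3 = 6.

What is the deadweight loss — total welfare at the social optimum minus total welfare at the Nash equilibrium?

∂u_i/∂c_i = α_i − 1, so developer i contributes w_i if α_i > 1, else 0.
α_i > 1 for i ∈ {1, 2}; NE contributions (17, 17, 0), G = 34.
W^NE = Σw_i − G^NE + (Σα_i)·G^NE = 40 + 2.9·34 = 138.6.
Planner: ∂(Σu_j)/∂c_i = Σα_j − 1 = 2.9 > 0, so everyone contributes w_i; G^SO = 40, W^SO = 40 + 2.9·40 = 156.
Deadweight loss = 17.4.

17.4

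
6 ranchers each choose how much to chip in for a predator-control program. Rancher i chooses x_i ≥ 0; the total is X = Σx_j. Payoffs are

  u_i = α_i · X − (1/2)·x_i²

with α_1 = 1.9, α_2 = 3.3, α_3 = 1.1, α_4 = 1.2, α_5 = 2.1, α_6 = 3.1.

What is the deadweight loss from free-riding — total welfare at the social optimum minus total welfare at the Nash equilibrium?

Rancher i's FOC: ∂u_i/∂x_i = α_i − x_i = 0, so x_i* = α_i.
NE contributions = (1.9, 3.3, 1.1, 1.2, 2.1, 3.1); X = 12.7.
W^NE = (Σα)·X − ½Σα_i² = 12.7² − ½·31.17 = 145.705.
Planner sets x_i = Σα_j = 12.7 for every i, so X^SO = 6·12.7 = 76.2.
W^SO = (Σα)·X^SO − ½·6·(Σα)² = (6/2)·12.7² = 483.87.
Deadweight loss = W^SO − W^NE = 338.165.

338.165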